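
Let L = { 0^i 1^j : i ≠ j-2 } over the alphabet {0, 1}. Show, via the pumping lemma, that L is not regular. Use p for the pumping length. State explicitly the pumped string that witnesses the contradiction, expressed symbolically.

0^{p+p!} 1^{p+p!+2}

Assume L is regular. Let p be the pumping length given by the pumping lemma.
Choose w = 0^p 1^{p+p!+2}. Since p ≠ (p+p!+2)-2 = p+p!, w ∈ L; and |w| ≥ p.
The pumping lemma gives a decomposition w = xyz where |xy| ≤ p and |y| ≥ 1.
Since the first p symbols of w are all 0's and |xy| ≤ p, y lies entirely in the leading 0-block: y = 0^k for some k with 1 ≤ k ≤ p.
Since 1 ≤ k ≤ p, k divides p!; set t = 1 + p!/k. Then xy^t z has p + (p!/k)·k = p + p! copies of 0. Now the 0-count is p+p! and (1-count)-2 = (p+p!+2)-2 = p+p!, so i ≠ j-2 fails. So xy^t z = 0^{p+p!} 1^{p+p!+2} ∉ L.
This is a contradiction; hence L is not regular.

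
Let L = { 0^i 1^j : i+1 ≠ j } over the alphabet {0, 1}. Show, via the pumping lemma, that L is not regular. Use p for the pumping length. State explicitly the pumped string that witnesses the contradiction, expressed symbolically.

Assume L is regular. Let p be the pumping length given by the pumping lemma.
Choose w = 0^p 1^{p+p!+1}. Since p ≠ (p+p!+1)-1 = p+p!, w ∈ L; and |w| ≥ p.
Write w = xyz as guaranteed by the lemma, with |xy| ≤ p and |y| > 0.
Since the first p symbols of w are all 0's and |xy| ≤ p, y lies entirely in the leading 0-block: y = 0^k for some k with 1 ≤ k ≤ p.
Since 1 ≤ k ≤ p, k divides p!; set t = 1 + p!/k. Then xy^t z has p + (p!/k)·k = p + p! copies of 0. Now the 0-count is p+p! and (1-count)-1 = (p+p!+1)-1 = p+p!, so i+1 ≠ j fails. So xy^t z = 0^{p+p!} 1^{p+p!+1} ∉ L.
This contradicts the pumping lemma, so L is not regular.

0^{p+p!} 1^{p+p!+1}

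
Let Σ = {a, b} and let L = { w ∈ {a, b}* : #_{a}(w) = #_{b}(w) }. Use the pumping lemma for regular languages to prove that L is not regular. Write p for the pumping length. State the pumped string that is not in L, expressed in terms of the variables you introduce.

a^{p+k} b^p

Suppose for contradiction that L is regular, and let p be the pumping length.
Choose w = a^p b^p ∈ L with |w| = 2p ≥ p.
By the pumping lemma, w = xyz with |xy| ≤ p and y is nonempty.
Since the first p symbols of w are all a's and |xy| ≤ p, y lies entirely in the leading a-block: y = a^k for some k with 1 ≤ k ≤ p.
Pump with i = 2: xy^2z = a^{p+k} b^p has p+k occurrences of a but only p of b. Since k ≥ 1 the counts differ, so xy^2z ∉ L.
This is a contradiction; hence L is not regular.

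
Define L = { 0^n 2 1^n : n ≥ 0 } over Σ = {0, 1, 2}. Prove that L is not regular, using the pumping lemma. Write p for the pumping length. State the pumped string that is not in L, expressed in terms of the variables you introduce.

0^{p+k} 2 1^p

Toward a contradiction, assume L is regular with pumping length p.
Take w = 0^p 2 1^p ∈ L with |w| = 2p+1 ≥ p.
By the pumping lemma, w = xyz with |xy| ≤ p and y is nonempty.
The first p characters of w are 0's, so xy (and hence y) consists only of 0's. Write y = 0^k, 1 ≤ k ≤ p.
Pump with i = 2: xy^2z = 0^{p+k} 2 1^p, which would require p+k = p. But k ≥ 1, so xy^2z ∉ L.
This is a contradiction; hence L is not regular.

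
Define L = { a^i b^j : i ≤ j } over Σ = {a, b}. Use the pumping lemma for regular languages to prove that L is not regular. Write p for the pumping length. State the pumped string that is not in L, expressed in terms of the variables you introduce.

Assume L is regular; let p be its pumping constant.
Choose w = a^p b^p ∈ L, with |w| = 2p ≥ p.
The pumping lemma gives a decomposition w = xyz where |xy| ≤ p and |y| > 0.
The first p characters of w are a's, so xy (and hence y) consists only of a's. Write y = a^k, 1 ≤ k ≤ p.
Consider xy^2z = a^{p+k} b^p. Since k ≥ 1, the a-count p+k exceeds the b-count p, so i ≤ j fails; thus xy^2z ∉ L.
This contradicts the pumping lemma, so L is not regular.

a^{p+k} b^p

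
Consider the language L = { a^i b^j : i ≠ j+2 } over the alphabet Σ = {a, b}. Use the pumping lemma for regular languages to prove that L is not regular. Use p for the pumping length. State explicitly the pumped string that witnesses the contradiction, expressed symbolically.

a^{p+p!} b^{p+p!-2}

Toward a contradiction, assume L is regular with pumping length p.
Choose w = a^p b^{p+p!-2}. Since p ≠ (p+p!-2)+2 = p+p!, w ∈ L; and |w| ≥ p.
By the pumping lemma, w = xyz with |xy| ≤ p and |y| > 0.
Since the first p symbols of w are all a's and |xy| ≤ p, y lies entirely in the leading a-block: y = a^k for some k with 1 ≤ k ≤ p.
Since 1 ≤ k ≤ p, k divides p!; set t = 1 + p!/k. Then xy^t z has p + (p!/k)·k = p + p! copies of a. Now the a-count is p+p! and (b-count)+2 = (p+p!-2)+2 = p+p!, so i ≠ j+2 fails. So xy^t z = a^{p+p!} b^{p+p!-2} ∉ L.
Contradiction. Therefore L is not regular.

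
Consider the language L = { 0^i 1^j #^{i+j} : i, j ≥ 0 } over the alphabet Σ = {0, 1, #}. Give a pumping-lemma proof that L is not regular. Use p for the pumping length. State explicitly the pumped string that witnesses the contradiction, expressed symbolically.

0^{p+k} 1^p #^{2p}

Assume L is regular; let p be its pumping constant.
Take w = 0^p 1^p #^{2p} ∈ L (with i=j=p, i+j=2p), |w| = 4p ≥ p.
The pumping lemma gives a decomposition w = xyz where |xy| ≤ p and |y| > 0.
Since the first p symbols of w are all 0's and |xy| ≤ p, y lies entirely in the leading 0-block: y = 0^k for some k with 1 ≤ k ≤ p.
Consider xy^2z = 0^{p+k} 1^p #^{2p}. Now the 0- and 1-counts sum to 2p+k, but the #-count is 2p ≠ 2p+k. So xy^2z ∉ L.
This is a contradiction; hence L is not regular.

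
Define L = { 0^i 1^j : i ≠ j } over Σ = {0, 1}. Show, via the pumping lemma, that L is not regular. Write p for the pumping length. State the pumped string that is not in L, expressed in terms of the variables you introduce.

0^{p+p!} 1^{p+p!}

Assume L is regular; let p be its pumping constant.
Choose w = 0^p 1^{p+p!}. Since p ≠ p+p!, w ∈ L; and |w| ≥ p.
Write w = xyz as guaranteed by the lemma, with |xy| ≤ p and |y| ≥ 1.
Since the first p symbols of w are all 0's and |xy| ≤ p, y lies entirely in the leading 0-block: y = 0^k for some k with 1 ≤ k ≤ p.
Since 1 ≤ k ≤ p, k divides p!; set t = 1 + p!/k. Then xy^t z has p + (p!/k)·k = p + p! copies of 0. Now the 0-count equals the 1-count, so i ≠ j fails. So xy^t z = 0^{p+p!} 1^{p+p!} ∉ L.
Contradiction. Therefore L is not regular.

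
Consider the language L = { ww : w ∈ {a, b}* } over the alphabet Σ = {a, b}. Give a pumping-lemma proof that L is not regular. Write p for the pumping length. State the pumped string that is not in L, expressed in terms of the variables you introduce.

Assume L is regular; let p be its pumping constant.
Take w = a^p b^p a^p b^p = uu where u = a^pb^p; then w ∈ L and |w| = 4p ≥ p.
By the pumping lemma, w = xyz with |xy| ≤ p and |y| ≥ 1.
Since the first p symbols of w are all a's and |xy| ≤ p, y lies entirely in the leading a-block: y = a^k for some k with 1 ≤ k ≤ p.
Pump with i = 2: xy^2z = a^{p+k} b^p a^p b^p, of length 4p+k. Suppose this equals vv. The string starts with a and ends with b, so v does too; thus the boundary between the two copies of v is a b→a transition. There is exactly one such transition, at position 2p+k, so |v| = 2p+k and |vv| = 4p+2k ≠ 4p+k since k ≥ 1. So xy^2z ∉ L.
This is a contradiction; hence L is not regular.

a^{p+k} b^p a^p b^p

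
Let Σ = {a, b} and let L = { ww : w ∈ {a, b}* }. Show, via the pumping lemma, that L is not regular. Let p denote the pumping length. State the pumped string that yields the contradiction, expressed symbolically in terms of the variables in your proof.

Toward a contradiction, assume L is regular with pumping length p.
Take w = a^p b^p a^p b^p = uu where u = a^pb^p; then w ∈ L and |w| = 4p ≥ p.
The pumping lemma gives a decomposition w = xyz where |xy| ≤ p and y is nonempty.
The first p characters of w are a's, so xy (and hence y) consists only of a's. Write y = a^k, 1 ≤ k ≤ p.
Pump with i = 2: xy^2z = a^{p+k} b^p a^p b^p, of length 4p+k. Suppose this equals vv. The string starts with a and ends with b, so v does too; thus the boundary between the two copies of v is a b→a transition. There is exactly one such transition, at position 2p+k, so |v| = 2p+k and |vv| = 4p+2k ≠ 4p+k since k ≥ 1. So xy^2z ∉ L.
Contradiction. Therefore L is not regular.

a^{p+k} b^p a^p b^p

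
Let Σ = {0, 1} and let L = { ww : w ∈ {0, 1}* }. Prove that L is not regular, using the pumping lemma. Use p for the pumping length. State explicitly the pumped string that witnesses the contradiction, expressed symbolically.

0^{p+k} 1^p 0^p 1^p

Assume L is regular. Let p be the pumping length given by the pumping lemma.
Take w = 0^p 1^p 0^p 1^p = uu where u = 0^p1^p; then w ∈ L and |w| = 4p ≥ p.
Write w = xyz as guaranteed by the lemma, with |xy| ≤ p and |y| ≥ 1.
The first p characters of w are 0's, so xy (and hence y) consists only of 0's. Write y = 0^k, 1 ≤ k ≤ p.
Pump with i = 2: xy^2z = 0^{p+k} 1^p 0^p 1^p, of length 4p+k. Suppose this equals vv. The string starts with 0 and ends with 1, so v does too; thus the boundary between the two copies of v is a 1→0 transition. There is exactly one such transition, at position 2p+k, so |v| = 2p+k and |vv| = 4p+2k ≠ 4p+k since k ≥ 1. So xy^2z ∉ L.
This is a contradiction; hence L is not regular.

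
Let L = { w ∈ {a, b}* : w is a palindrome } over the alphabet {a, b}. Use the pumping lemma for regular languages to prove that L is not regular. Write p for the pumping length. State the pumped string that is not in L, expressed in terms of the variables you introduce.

a^{p+k} b a^p

Assume L is regular. Let p be the pumping length given by the pumping lemma.
Take w = a^p b a^p, a palindrome of length 2p+1 ≥ p.
The pumping lemma gives a decomposition w = xyz where |xy| ≤ p and |y| > 0.
Since the first p symbols of w are all a's and |xy| ≤ p, y lies entirely in the leading a-block: y = a^k for some k with 1 ≤ k ≤ p.
Pump with i = 2: xy^2z = a^{p+k} b a^p. Its reverse is a^p b a^{p+k}, which differs from xy^2z since k ≥ 1. So xy^2z is not a palindrome and xy^2z ∉ L.
Contradiction. Therefore L is not regular.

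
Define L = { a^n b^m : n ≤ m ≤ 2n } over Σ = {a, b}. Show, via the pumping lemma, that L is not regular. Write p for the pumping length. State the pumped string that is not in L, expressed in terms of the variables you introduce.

Assume L is regular; let p be its pumping constant.
Take w = a^p b^p ∈ L (since p ≤ p ≤ 2p), with |w| = 2p ≥ p.
The pumping lemma gives a decomposition w = xyz where |xy| ≤ p and |y| > 0.
Because |xy| ≤ p and w begins with p copies of a, we have y = a^k with 1 ≤ k ≤ p.
Pump with i = 2: xy^2z = a^{p+k} b^p. Now n = p+k > p = m, so the condition n ≤ m fails. Thus xy^2z ∉ L.
This contradicts the pumping lemma, so L is not regular.

a^{p+k} b^p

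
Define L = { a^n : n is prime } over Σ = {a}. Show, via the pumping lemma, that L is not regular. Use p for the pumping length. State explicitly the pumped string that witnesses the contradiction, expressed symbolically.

a^{q(1+k)}

Toward a contradiction, assume L is regular with pumping length p.
Let q be a prime with q ≥ p+2 (infinitely many primes exist), and take w = a^q ∈ L with |w| = q ≥ p.
By the pumping lemma, w = xyz with |xy| ≤ p and |y| ≥ 1.
Then y = a^k for some k with 1 ≤ k ≤ p.
Since 1 ≤ k ≤ p, |xz| = q-k. Pump with i = q+1: |xy^{q+1}z| = (q-k)+(q+1)k = q+qk = q(1+k), which is composite (both factors ≥ 2). So xy^{q+1}z = a^{q(1+k)} ∉ L.
This is a contradiction; hence L is not regular.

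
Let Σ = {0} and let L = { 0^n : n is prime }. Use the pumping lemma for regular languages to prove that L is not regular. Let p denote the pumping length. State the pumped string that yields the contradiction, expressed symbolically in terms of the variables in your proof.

0^{q(1+k)}

Assume L is regular. Let p be the pumping length given by the pumping lemma.
Let q be a prime with q ≥ p+2 (infinitely many primes exist), and take w = 0^q ∈ L with |w| = q ≥ p.
By the pumping lemma, w = xyz with |xy| ≤ p and |y| > 0.
Then y = 0^k for some k with 1 ≤ k ≤ p.
Since 1 ≤ k ≤ p, |xz| = q-k. Pump with i = q+1: |xy^{q+1}z| = (q-k)+(q+1)k = q+qk = q(1+k), which is composite (both factors ≥ 2). So xy^{q+1}z = 0^{q(1+k)} ∉ L.
This is a contradiction; hence L is not regular.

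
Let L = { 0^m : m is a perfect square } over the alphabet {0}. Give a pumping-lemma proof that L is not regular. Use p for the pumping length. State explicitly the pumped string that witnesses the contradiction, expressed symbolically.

0^{p²+k}

Suppose for contradiction that L is regular, and let p be the pumping length.
Take w = 0^{p²} ∈ L with |w| = p² ≥ p.
Write w = xyz as guaranteed by the lemma, with |xy| ≤ p and |y| ≥ 1.
Then y = 0^k for some k with 1 ≤ k ≤ p.
Pump with i = 2: xy^2z = 0^{p²+k}. Since 1 ≤ k ≤ p, p² < p²+k ≤ p²+p < (p+1)², so p²+k lies strictly between consecutive squares and is not a perfect square. So xy^2z ∉ L.
This contradicts the pumping lemma, so L is not regular.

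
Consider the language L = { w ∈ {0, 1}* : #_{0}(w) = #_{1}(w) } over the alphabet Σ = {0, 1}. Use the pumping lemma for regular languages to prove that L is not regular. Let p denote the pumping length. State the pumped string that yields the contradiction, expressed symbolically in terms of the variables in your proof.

Assume L is regular. Let p be the pumping length given by the pumping lemma.
Choose w = 0^p 1^p ∈ L with |w| = 2p ≥ p.
By the pumping lemma, w = xyz with |xy| ≤ p and y is nonempty.
Since the first p symbols of w are all 0's and |xy| ≤ p, y lies entirely in the leading 0-block: y = 0^k for some k with 1 ≤ k ≤ p.
Pump with i = 2: xy^2z = 0^{p+k} 1^p has p+k occurrences of 0 but only p of 1. Since k ≥ 1 the counts differ, so xy^2z ∉ L.
Contradiction. Therefore L is not regular.

0^{p+k} 1^p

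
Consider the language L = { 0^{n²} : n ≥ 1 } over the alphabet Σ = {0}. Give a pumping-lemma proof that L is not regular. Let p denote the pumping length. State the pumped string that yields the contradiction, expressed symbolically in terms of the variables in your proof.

Suppose for contradiction that L is regular, and let p be the pumping length.
Take w = 0^{p²} ∈ L with |w| = p² ≥ p.
By the pumping lemma, w = xyz with |xy| ≤ p and y is nonempty.
Then y = 0^k for some k with 1 ≤ k ≤ p.
Pump with i = 2: xy^2z = 0^{p²+k}. Since 1 ≤ k ≤ p, p² < p²+k ≤ p²+p < (p+1)², so p²+k lies strictly between consecutive squares and is not a perfect square. So xy^2z ∉ L.
This is a contradiction; hence L is not regular.

0^{p²+k}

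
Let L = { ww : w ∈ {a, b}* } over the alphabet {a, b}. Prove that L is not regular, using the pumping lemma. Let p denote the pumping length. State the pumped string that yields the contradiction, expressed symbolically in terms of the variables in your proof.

Assume L is regular; let p be its pumping constant.
Take w = a^p b^p a^p b^p = uu where u = a^pb^p; then w ∈ L and |w| = 4p ≥ p.
Write w = xyz as guaranteed by the lemma, with |xy| ≤ p and |y| > 0.
Since the first p symbols of w are all a's and |xy| ≤ p, y lies entirely in the leading a-block: y = a^k for some k with 1 ≤ k ≤ p.
Pump with i = 2: xy^2z = a^{p+k} b^p a^p b^p, of length 4p+k. Suppose this equals vv. The string starts with a and ends with b, so v does too; thus the boundary between the two copies of v is a b→a transition. There is exactly one such transition, at position 2p+k, so |v| = 2p+k and |vv| = 4p+2k ≠ 4p+k since k ≥ 1. So xy^2z ∉ L.
This contradicts the pumping lemma, so L is not regular.

a^{p+k} b^p a^p b^p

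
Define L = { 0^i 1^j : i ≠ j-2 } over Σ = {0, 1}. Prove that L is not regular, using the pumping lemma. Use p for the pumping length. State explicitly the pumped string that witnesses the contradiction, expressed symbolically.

Assume L is regular; let p be its pumping constant.
Choose w = 0^p 1^{p+p!+2}. Since p ≠ (p+p!+2)-2 = p+p!, w ∈ L; and |w| ≥ p.
By the pumping lemma, w = xyz with |xy| ≤ p and |y| > 0.
Because |xy| ≤ p and w begins with p copies of 0, we have y = 0^k with 1 ≤ k ≤ p.
Since 1 ≤ k ≤ p, k divides p!; set t = 1 + p!/k. Then xy^t z has p + (p!/k)·k = p + p! copies of 0. Now the 0-count is p+p! and (1-count)-2 = (p+p!+2)-2 = p+p!, so i ≠ j-2 fails. So xy^t z = 0^{p+p!} 1^{p+p!+2} ∉ L.
This contradicts the pumping lemma, so L is not regular.

0^{p+p!} 1^{p+p!+2}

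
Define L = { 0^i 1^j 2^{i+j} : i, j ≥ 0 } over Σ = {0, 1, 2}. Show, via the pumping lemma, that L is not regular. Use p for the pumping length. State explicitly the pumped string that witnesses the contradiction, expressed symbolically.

Assume L is regular; let p be its pumping constant.
Take w = 0^p 1^p 2^{2p} ∈ L (with i=j=p, i+j=2p), |w| = 4p ≥ p.
By the pumping lemma, w = xyz with |xy| ≤ p and y is nonempty.
The first p characters of w are 0's, so xy (and hence y) consists only of 0's. Write y = 0^k, 1 ≤ k ≤ p.
Consider xy^2z = 0^{p+k} 1^p 2^{2p}. Now the 0- and 1-counts sum to 2p+k, but the 2-count is 2p ≠ 2p+k. So xy^2z ∉ L.
This is a contradiction; hence L is not regular.

0^{p+k} 1^p 2^{2p}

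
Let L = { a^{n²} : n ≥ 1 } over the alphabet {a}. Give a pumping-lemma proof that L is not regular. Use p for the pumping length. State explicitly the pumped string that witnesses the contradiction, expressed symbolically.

Suppose for contradiction that L is regular, and let p be the pumping length.
Take w = a^{p²} ∈ L with |w| = p² ≥ p.
By the pumping lemma, w = xyz with |xy| ≤ p and |y| ≥ 1.
Then y = a^k for some k with 1 ≤ k ≤ p.
Pump with i = 2: xy^2z = a^{p²+k}. Since 1 ≤ k ≤ p, p² < p²+k ≤ p²+p < (p+1)², so p²+k lies strictly between consecutive squares and is not a perfect square. So xy^2z ∉ L.
This is a contradiction; hence L is not regular.

a^{p²+k}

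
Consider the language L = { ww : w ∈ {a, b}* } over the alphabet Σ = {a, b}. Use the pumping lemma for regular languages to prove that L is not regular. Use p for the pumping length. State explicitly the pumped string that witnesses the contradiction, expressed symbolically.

Suppose for contradiction that L is regular, and let p be the pumping length.
Take w = a^p b^p a^p b^p = uu where u = a^pb^p; then w ∈ L and |w| = 4p ≥ p.
The pumping lemma gives a decomposition w = xyz where |xy| ≤ p and |y| > 0.
Because |xy| ≤ p and w begins with p copies of a, we have y = a^k with 1 ≤ k ≤ p.
Pump with i = 2: xy^2z = a^{p+k} b^p a^p b^p, of length 4p+k. Suppose this equals vv. The string starts with a and ends with b, so v does too; thus the boundary between the two copies of v is a b→a transition. There is exactly one such transition, at position 2p+k, so |v| = 2p+k and |vv| = 4p+2k ≠ 4p+k since k ≥ 1. So xy^2z ∉ L.
This contradicts the pumping lemma, so L is not regular.

a^{p+k} b^p a^p b^p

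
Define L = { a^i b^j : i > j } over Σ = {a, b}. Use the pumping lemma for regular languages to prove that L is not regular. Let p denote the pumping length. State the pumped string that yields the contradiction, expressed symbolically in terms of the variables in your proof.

a^{p+1-k} b^p

Assume L is regular; let p be its pumping constant.
Choose w = a^{p+1} b^p ∈ L, with |w| = 2p+1 ≥ p.
The pumping lemma gives a decomposition w = xyz where |xy| ≤ p and |y| ≥ 1.
Since the first p symbols of w are all a's and |xy| ≤ p, y lies entirely in the leading a-block: y = a^k for some k with 1 ≤ k ≤ p.
Consider xy^0z = xz = a^{p+1-k} b^p. Since k ≥ 1, the a-count p+1-k is at most p, so i > j fails; thus xz ∉ L.
This is a contradiction; hence L is not regular.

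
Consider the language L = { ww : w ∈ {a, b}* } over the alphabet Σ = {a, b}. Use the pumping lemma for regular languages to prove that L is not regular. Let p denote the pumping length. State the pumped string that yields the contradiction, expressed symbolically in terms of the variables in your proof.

Assume L is regular; let p be its pumping constant.
Take w = a^p b^p a^p b^p = uu where u = a^pb^p; then w ∈ L and |w| = 4p ≥ p.
Write w = xyz as guaranteed by the lemma, with |xy| ≤ p and y is nonempty.
Because |xy| ≤ p and w begins with p copies of a, we have y = a^k with 1 ≤ k ≤ p.
Pump with i = 2: xy^2z = a^{p+k} b^p a^p b^p, of length 4p+k. Suppose this equals vv. The string starts with a and ends with b, so v does too; thus the boundary between the two copies of v is a b→a transition. There is exactly one such transition, at position 2p+k, so |v| = 2p+k and |vv| = 4p+2k ≠ 4p+k since k ≥ 1. So xy^2z ∉ L.
This is a contradiction; hence L is not regular.

a^{p+k} b^p a^p b^p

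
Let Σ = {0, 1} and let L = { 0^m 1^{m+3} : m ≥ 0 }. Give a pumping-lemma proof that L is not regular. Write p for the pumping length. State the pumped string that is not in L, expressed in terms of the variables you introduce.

Toward a contradiction, assume L is regular with pumping length p.
Let w = 0^p 1^{p+3} ∈ L; note |w| = 2p+3 ≥ p.
The pumping lemma gives a decomposition w = xyz where |xy| ≤ p and |y| ≥ 1.
Because |xy| ≤ p and w begins with p copies of 0, we have y = 0^k with 1 ≤ k ≤ p.
Pump with i = 2: xy^2z = 0^{p+k} 1^{p+3}. For this to lie in L we would need p+3 = (p+k)+3, which forces k = 0. But k ≥ 1, so xy^2z ∉ L.
Contradiction. Therefore L is not regular.

0^{p+k} 1^{p+3}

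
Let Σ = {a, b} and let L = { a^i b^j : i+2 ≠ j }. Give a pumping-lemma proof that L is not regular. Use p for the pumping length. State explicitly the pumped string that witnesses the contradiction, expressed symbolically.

Assume L is regular. Let p be the pumping length given by the pumping lemma.
Choose w = a^p b^{p+p!+2}. Since p ≠ (p+p!+2)-2 = p+p!, w ∈ L; and |w| ≥ p.
By the pumping lemma, w = xyz with |xy| ≤ p and y is nonempty.
Because |xy| ≤ p and w begins with p copies of a, we have y = a^k with 1 ≤ k ≤ p.
Since 1 ≤ k ≤ p, k divides p!; set t = 1 + p!/k. Then xy^t z has p + (p!/k)·k = p + p! copies of a. Now the a-count is p+p! and (b-count)-2 = (p+p!+2)-2 = p+p!, so i+2 ≠ j fails. So xy^t z = a^{p+p!} b^{p+p!+2} ∉ L.
Contradiction. Therefore L is not regular.

a^{p+p!} b^{p+p!+2}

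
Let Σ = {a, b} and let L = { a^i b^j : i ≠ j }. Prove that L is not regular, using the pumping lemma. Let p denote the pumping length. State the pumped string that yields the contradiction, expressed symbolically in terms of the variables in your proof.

Assume L is regular. Let p be the pumping length given by the pumping lemma.
Choose w = a^p b^{p+p!}. Since p ≠ p+p!, w ∈ L; and |w| ≥ p.
By the pumping lemma, w = xyz with |xy| ≤ p and |y| > 0.
Because |xy| ≤ p and w begins with p copies of a, we have y = a^k with 1 ≤ k ≤ p.
Since 1 ≤ k ≤ p, k divides p!; set t = 1 + p!/k. Then xy^t z has p + (p!/k)·k = p + p! copies of a. Now the a-count equals the b-count, so i ≠ j fails. So xy^t z = a^{p+p!} b^{p+p!} ∉ L.
Contradiction. Therefore L is not regular.

a^{p+p!} b^{p+p!}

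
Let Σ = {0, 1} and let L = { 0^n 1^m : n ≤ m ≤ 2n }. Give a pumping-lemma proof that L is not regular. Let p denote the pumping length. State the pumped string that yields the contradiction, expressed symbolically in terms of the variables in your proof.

Assume L is regular; let p be its pumping constant.
Take w = 0^p 1^p ∈ L (since p ≤ p ≤ 2p), with |w| = 2p ≥ p.
The pumping lemma gives a decomposition w = xyz where |xy| ≤ p and |y| > 0.
Because |xy| ≤ p and w begins with p copies of 0, we have y = 0^k with 1 ≤ k ≤ p.
Pump with i = 2: xy^2z = 0^{p+k} 1^p. Now n = p+k > p = m, so the condition n ≤ m fails. Thus xy^2z ∉ L.
This is a contradiction; hence L is not regular.

0^{p+k} 1^p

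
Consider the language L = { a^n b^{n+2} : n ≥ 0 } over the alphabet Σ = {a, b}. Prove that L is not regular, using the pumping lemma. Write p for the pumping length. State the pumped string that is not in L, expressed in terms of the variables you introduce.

a^{p+k} b^{p+2}

Assume L is regular. Let p be the pumping length given by the pumping lemma.
Let w = a^p b^{p+2} ∈ L; note |w| = 2p+2 ≥ p.
By the pumping lemma, w = xyz with |xy| ≤ p and |y| ≥ 1.
The first p characters of w are a's, so xy (and hence y) consists only of a's. Write y = a^k, 1 ≤ k ≤ p.
Pump with i = 2: xy^2z = a^{p+k} b^{p+2}. For this to lie in L we would need p+2 = (p+k)+2, which forces k = 0. But k ≥ 1, so xy^2z ∉ L.
This contradicts the pumping lemma, so L is not regular.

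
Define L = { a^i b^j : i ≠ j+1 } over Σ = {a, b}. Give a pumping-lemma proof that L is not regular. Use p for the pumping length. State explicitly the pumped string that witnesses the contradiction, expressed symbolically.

a^{p+p!} b^{p+p!-1}

Suppose for contradiction that L is regular, and let p be the pumping length.
Choose w = a^p b^{p+p!-1}. Since p ≠ (p+p!-1)+1 = p+p!, w ∈ L; and |w| ≥ p.
By the pumping lemma, w = xyz with |xy| ≤ p and |y| > 0.
The first p characters of w are a's, so xy (and hence y) consists only of a's. Write y = a^k, 1 ≤ k ≤ p.
Since 1 ≤ k ≤ p, k divides p!; set t = 1 + p!/k. Then xy^t z has p + (p!/k)·k = p + p! copies of a. Now the a-count is p+p! and (b-count)+1 = (p+p!-1)+1 = p+p!, so i ≠ j+1 fails. So xy^t z = a^{p+p!} b^{p+p!-1} ∉ L.
This contradicts the pumping lemma, so L is not regular.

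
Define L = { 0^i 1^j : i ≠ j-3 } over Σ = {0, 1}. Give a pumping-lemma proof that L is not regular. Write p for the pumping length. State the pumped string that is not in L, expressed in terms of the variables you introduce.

Toward a contradiction, assume L is regular with pumping length p.
Choose w = 0^p 1^{p+p!+3}. Since p ≠ (p+p!+3)-3 = p+p!, w ∈ L; and |w| ≥ p.
Write w = xyz as guaranteed by the lemma, with |xy| ≤ p and y is nonempty.
The first p characters of w are 0's, so xy (and hence y) consists only of 0's. Write y = 0^k, 1 ≤ k ≤ p.
Since 1 ≤ k ≤ p, k divides p!; set t = 1 + p!/k. Then xy^t z has p + (p!/k)·k = p + p! copies of 0. Now the 0-count is p+p! and (1-count)-3 = (p+p!+3)-3 = p+p!, so i ≠ j-3 fails. So xy^t z = 0^{p+p!} 1^{p+p!+3} ∉ L.
Contradiction. Therefore L is not regular.

0^{p+p!} 1^{p+p!+3}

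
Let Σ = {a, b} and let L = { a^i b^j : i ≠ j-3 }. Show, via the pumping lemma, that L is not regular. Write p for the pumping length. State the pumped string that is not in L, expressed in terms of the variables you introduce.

Toward a contradiction, assume L is regular with pumping length p.
Choose w = a^p b^{p+p!+3}. Since p ≠ (p+p!+3)-3 = p+p!, w ∈ L; and |w| ≥ p.
Write w = xyz as guaranteed by the lemma, with |xy| ≤ p and |y| ≥ 1.
The first p characters of w are a's, so xy (and hence y) consists only of a's. Write y = a^k, 1 ≤ k ≤ p.
Since 1 ≤ k ≤ p, k divides p!; set t = 1 + p!/k. Then xy^t z has p + (p!/k)·k = p + p! copies of a. Now the a-count is p+p! and (b-count)-3 = (p+p!+3)-3 = p+p!, so i ≠ j-3 fails. So xy^t z = a^{p+p!} b^{p+p!+3} ∉ L.
This is a contradiction; hence L is not regular.

a^{p+p!} b^{p+p!+3}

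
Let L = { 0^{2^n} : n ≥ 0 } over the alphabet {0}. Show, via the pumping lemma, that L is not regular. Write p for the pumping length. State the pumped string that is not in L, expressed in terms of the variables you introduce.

0^{2^p+k}

Suppose for contradiction that L is regular, and let p be the pumping length.
Take w = 0^{2^p} ∈ L with |w| = 2^p ≥ p.
Write w = xyz as guaranteed by the lemma, with |xy| ≤ p and |y| ≥ 1.
Then y = 0^k for some k with 1 ≤ k ≤ p.
Pump with i = 2: xy^2z = 0^{2^p+k}. Since 1 ≤ k ≤ p < 2^p, we have 2^p < 2^p+k < 2^{p+1}, so 2^p+k is not a power of 2. So xy^2z ∉ L.
This is a contradiction; hence L is not regular.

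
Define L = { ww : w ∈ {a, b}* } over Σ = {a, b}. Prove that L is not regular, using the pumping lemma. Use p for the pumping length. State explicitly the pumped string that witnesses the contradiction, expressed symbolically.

Toward a contradiction, assume L is regular with pumping length p.
Take w = a^p b^p a^p b^p = uu where u = a^pb^p; then w ∈ L and |w| = 4p ≥ p.
By the pumping lemma, w = xyz with |xy| ≤ p and |y| > 0.
The first p characters of w are a's, so xy (and hence y) consists only of a's. Write y = a^k, 1 ≤ k ≤ p.
Pump with i = 2: xy^2z = a^{p+k} b^p a^p b^p, of length 4p+k. Suppose this equals vv. The string starts with a and ends with b, so v does too; thus the boundary between the two copies of v is a b→a transition. There is exactly one such transition, at position 2p+k, so |v| = 2p+k and |vv| = 4p+2k ≠ 4p+k since k ≥ 1. So xy^2z ∉ L.
Contradiction. Therefore L is not regular.

a^{p+k} b^p a^p b^p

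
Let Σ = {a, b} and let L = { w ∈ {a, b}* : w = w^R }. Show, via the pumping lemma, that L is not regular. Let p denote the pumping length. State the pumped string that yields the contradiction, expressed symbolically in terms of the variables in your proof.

Suppose for contradiction that L is regular, and let p be the pumping length.
Take w = a^p b a^p, a palindrome of length 2p+1 ≥ p.
Write w = xyz as guaranteed by the lemma, with |xy| ≤ p and |y| > 0.
Because |xy| ≤ p and w begins with p copies of a, we have y = a^k with 1 ≤ k ≤ p.
Pump with i = 2: xy^2z = a^{p+k} b a^p. Its reverse is a^p b a^{p+k}, which differs from xy^2z since k ≥ 1. So xy^2z is not a palindrome and xy^2z ∉ L.
Contradiction. Therefore L is not regular.

a^{p+k} b a^p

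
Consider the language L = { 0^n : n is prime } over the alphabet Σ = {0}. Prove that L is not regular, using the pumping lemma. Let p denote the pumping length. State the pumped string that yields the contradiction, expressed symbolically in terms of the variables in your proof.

0^{q(1+k)}

Suppose for contradiction that L is regular, and let p be the pumping length.
Let q be a prime with q ≥ p+2 (infinitely many primes exist), and take w = 0^q ∈ L with |w| = q ≥ p.
The pumping lemma gives a decomposition w = xyz where |xy| ≤ p and |y| > 0.
Then y = 0^k for some k with 1 ≤ k ≤ p.
Since 1 ≤ k ≤ p, |xz| = q-k. Pump with i = q+1: |xy^{q+1}z| = (q-k)+(q+1)k = q+qk = q(1+k), which is composite (both factors ≥ 2). So xy^{q+1}z = 0^{q(1+k)} ∉ L.
This contradicts the pumping lemma, so L is not regular.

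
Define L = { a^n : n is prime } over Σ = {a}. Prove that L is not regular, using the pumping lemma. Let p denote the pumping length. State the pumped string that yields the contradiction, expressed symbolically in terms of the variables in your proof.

a^{q(1+k)}

Assume L is regular. Let p be the pumping length given by the pumping lemma.
Let q be a prime with q ≥ p+2 (infinitely many primes exist), and take w = a^q ∈ L with |w| = q ≥ p.
The pumping lemma gives a decomposition w = xyz where |xy| ≤ p and |y| ≥ 1.
Then y = a^k for some k with 1 ≤ k ≤ p.
Since 1 ≤ k ≤ p, |xz| = q-k. Pump with i = q+1: |xy^{q+1}z| = (q-k)+(q+1)k = q+qk = q(1+k), which is composite (both factors ≥ 2). So xy^{q+1}z = a^{q(1+k)} ∉ L.
This contradicts the pumping lemma, so L is not regular.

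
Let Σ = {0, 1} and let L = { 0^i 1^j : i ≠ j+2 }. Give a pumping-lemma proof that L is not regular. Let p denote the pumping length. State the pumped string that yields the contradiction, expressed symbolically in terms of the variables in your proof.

Assume L is regular; let p be its pumping constant.
Choose w = 0^p 1^{p+p!-2}. Since p ≠ (p+p!-2)+2 = p+p!, w ∈ L; and |w| ≥ p.
The pumping lemma gives a decomposition w = xyz where |xy| ≤ p and |y| > 0.
Because |xy| ≤ p and w begins with p copies of 0, we have y = 0^k with 1 ≤ k ≤ p.
Since 1 ≤ k ≤ p, k divides p!; set t = 1 + p!/k. Then xy^t z has p + (p!/k)·k = p + p! copies of 0. Now the 0-count is p+p! and (1-count)+2 = (p+p!-2)+2 = p+p!, so i ≠ j+2 fails. So xy^t z = 0^{p+p!} 1^{p+p!-2} ∉ L.
This contradicts the pumping lemma, so L is not regular.

0^{p+p!} 1^{p+p!-2}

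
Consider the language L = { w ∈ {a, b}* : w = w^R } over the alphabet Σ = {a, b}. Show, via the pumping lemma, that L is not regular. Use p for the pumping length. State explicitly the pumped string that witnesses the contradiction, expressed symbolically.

a^{p+k} b a^p

Assume L is regular. Let p be the pumping length given by the pumping lemma.
Take w = a^p b a^p, a palindrome of length 2p+1 ≥ p.
By the pumping lemma, w = xyz with |xy| ≤ p and |y| > 0.
Because |xy| ≤ p and w begins with p copies of a, we have y = a^k with 1 ≤ k ≤ p.
Pump with i = 2: xy^2z = a^{p+k} b a^p. Its reverse is a^p b a^{p+k}, which differs from xy^2z since k ≥ 1. So xy^2z is not a palindrome and xy^2z ∉ L.
This is a contradiction; hence L is not regular.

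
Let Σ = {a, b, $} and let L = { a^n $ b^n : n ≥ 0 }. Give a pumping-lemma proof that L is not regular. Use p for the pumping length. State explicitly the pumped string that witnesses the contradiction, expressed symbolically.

Assume L is regular; let p be its pumping constant.
Take w = a^p $ b^p ∈ L with |w| = 2p+1 ≥ p.
Write w = xyz as guaranteed by the lemma, with |xy| ≤ p and |y| > 0.
The first p characters of w are a's, so xy (and hence y) consists only of a's. Write y = a^k, 1 ≤ k ≤ p.
Pump with i = 2: xy^2z = a^{p+k} $ b^p, which would require p+k = p. But k ≥ 1, so xy^2z ∉ L.
Contradiction. Therefore L is not regular.

a^{p+k} $ b^p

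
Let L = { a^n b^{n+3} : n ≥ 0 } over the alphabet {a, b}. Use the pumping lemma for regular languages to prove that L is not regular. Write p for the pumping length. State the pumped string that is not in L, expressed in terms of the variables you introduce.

a^{p+k} b^{p+3}

Toward a contradiction, assume L is regular with pumping length p.
Let w = a^p b^{p+3} ∈ L; note |w| = 2p+3 ≥ p.
Write w = xyz as guaranteed by the lemma, with |xy| ≤ p and |y| ≥ 1.
Since the first p symbols of w are all a's and |xy| ≤ p, y lies entirely in the leading a-block: y = a^k for some k with 1 ≤ k ≤ p.
Pump with i = 2: xy^2z = a^{p+k} b^{p+3}. For this to lie in L we would need p+3 = (p+k)+3, which forces k = 0. But k ≥ 1, so xy^2z ∉ L.
This is a contradiction; hence L is not regular.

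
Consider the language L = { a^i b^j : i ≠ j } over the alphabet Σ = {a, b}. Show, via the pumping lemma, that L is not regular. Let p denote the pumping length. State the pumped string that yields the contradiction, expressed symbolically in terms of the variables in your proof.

Assume L is regular. Let p be the pumping length given by the pumping lemma.
Choose w = a^p b^{p+p!}. Since p ≠ p+p!, w ∈ L; and |w| ≥ p.
By the pumping lemma, w = xyz with |xy| ≤ p and y is nonempty.
Since the first p symbols of w are all a's and |xy| ≤ p, y lies entirely in the leading a-block: y = a^k for some k with 1 ≤ k ≤ p.
Since 1 ≤ k ≤ p, k divides p!; set t = 1 + p!/k. Then xy^t z has p + (p!/k)·k = p + p! copies of a. Now the a-count equals the b-count, so i ≠ j fails. So xy^t z = a^{p+p!} b^{p+p!} ∉ L.
Contradiction. Therefore L is not regular.

a^{p+p!} b^{p+p!}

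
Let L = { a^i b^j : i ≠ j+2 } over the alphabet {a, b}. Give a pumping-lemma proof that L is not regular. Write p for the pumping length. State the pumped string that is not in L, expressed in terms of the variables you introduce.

Assume L is regular; let p be its pumping constant.
Choose w = a^p b^{p+p!-2}. Since p ≠ (p+p!-2)+2 = p+p!, w ∈ L; and |w| ≥ p.
By the pumping lemma, w = xyz with |xy| ≤ p and |y| ≥ 1.
Since the first p symbols of w are all a's and |xy| ≤ p, y lies entirely in the leading a-block: y = a^k for some k with 1 ≤ k ≤ p.
Since 1 ≤ k ≤ p, k divides p!; set t = 1 + p!/k. Then xy^t z has p + (p!/k)·k = p + p! copies of a. Now the a-count is p+p! and (b-count)+2 = (p+p!-2)+2 = p+p!, so i ≠ j+2 fails. So xy^t z = a^{p+p!} b^{p+p!-2} ∉ L.
This is a contradiction; hence L is not regular.

a^{p+p!} b^{p+p!-2}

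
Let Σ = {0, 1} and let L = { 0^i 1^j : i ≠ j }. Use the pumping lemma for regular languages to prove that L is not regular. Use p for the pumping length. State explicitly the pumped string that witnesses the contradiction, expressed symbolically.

0^{p+p!} 1^{p+p!}

Assume L is regular; let p be its pumping constant.
Choose w = 0^p 1^{p+p!}. Since p ≠ p+p!, w ∈ L; and |w| ≥ p.
The pumping lemma gives a decomposition w = xyz where |xy| ≤ p and |y| ≥ 1.
The first p characters of w are 0's, so xy (and hence y) consists only of 0's. Write y = 0^k, 1 ≤ k ≤ p.
Since 1 ≤ k ≤ p, k divides p!; set t = 1 + p!/k. Then xy^t z has p + (p!/k)·k = p + p! copies of 0. Now the 0-count equals the 1-count, so i ≠ j fails. So xy^t z = 0^{p+p!} 1^{p+p!} ∉ L.
This contradicts the pumping lemma, so L is not regular.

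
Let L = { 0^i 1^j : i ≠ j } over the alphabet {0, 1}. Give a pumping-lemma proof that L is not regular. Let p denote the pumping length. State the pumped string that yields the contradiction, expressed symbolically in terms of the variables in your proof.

0^{p+p!} 1^{p+p!}

Toward a contradiction, assume L is regular with pumping length p.
Choose w = 0^p 1^{p+p!}. Since p ≠ p+p!, w ∈ L; and |w| ≥ p.
By the pumping lemma, w = xyz with |xy| ≤ p and y is nonempty.
Because |xy| ≤ p and w begins with p copies of 0, we have y = 0^k with 1 ≤ k ≤ p.
Since 1 ≤ k ≤ p, k divides p!; set t = 1 + p!/k. Then xy^t z has p + (p!/k)·k = p + p! copies of 0. Now the 0-count equals the 1-count, so i ≠ j fails. So xy^t z = 0^{p+p!} 1^{p+p!} ∉ L.
Contradiction. Therefore L is not regular.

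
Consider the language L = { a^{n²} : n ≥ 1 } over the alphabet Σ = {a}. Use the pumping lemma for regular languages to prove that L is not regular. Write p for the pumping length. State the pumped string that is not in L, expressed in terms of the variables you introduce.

a^{p²+k}

Suppose for contradiction that L is regular, and let p be the pumping length.
Take w = a^{p²} ∈ L with |w| = p² ≥ p.
By the pumping lemma, w = xyz with |xy| ≤ p and |y| > 0.
Then y = a^k for some k with 1 ≤ k ≤ p.
Pump with i = 2: xy^2z = a^{p²+k}. Since 1 ≤ k ≤ p, p² < p²+k ≤ p²+p < (p+1)², so p²+k lies strictly between consecutive squares and is not a perfect square. So xy^2z ∉ L.
This is a contradiction; hence L is not regular.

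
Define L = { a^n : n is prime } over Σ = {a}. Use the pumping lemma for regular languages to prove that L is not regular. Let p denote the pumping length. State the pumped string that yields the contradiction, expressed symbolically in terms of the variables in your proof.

a^{q(1+k)}

Toward a contradiction, assume L is regular with pumping length p.
Let q be a prime with q ≥ p+2 (infinitely many primes exist), and take w = a^q ∈ L with |w| = q ≥ p.
The pumping lemma gives a decomposition w = xyz where |xy| ≤ p and |y| > 0.
Then y = a^k for some k with 1 ≤ k ≤ p.
Since 1 ≤ k ≤ p, |xz| = q-k. Pump with i = q+1: |xy^{q+1}z| = (q-k)+(q+1)k = q+qk = q(1+k), which is composite (both factors ≥ 2). So xy^{q+1}z = a^{q(1+k)} ∉ L.
This is a contradiction; hence L is not regular.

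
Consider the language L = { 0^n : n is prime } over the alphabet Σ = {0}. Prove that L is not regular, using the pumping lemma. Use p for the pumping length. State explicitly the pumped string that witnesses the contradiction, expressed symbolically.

0^{q(1+k)}

Toward a contradiction, assume L is regular with pumping length p.
Let q be a prime with q ≥ p+2 (infinitely many primes exist), and take w = 0^q ∈ L with |w| = q ≥ p.
The pumping lemma gives a decomposition w = xyz where |xy| ≤ p and y is nonempty.
Then y = 0^k for some k with 1 ≤ k ≤ p.
Since 1 ≤ k ≤ p, |xz| = q-k. Pump with i = q+1: |xy^{q+1}z| = (q-k)+(q+1)k = q+qk = q(1+k), which is composite (both factors ≥ 2). So xy^{q+1}z = 0^{q(1+k)} ∉ L.
Contradiction. Therefore L is not regular.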